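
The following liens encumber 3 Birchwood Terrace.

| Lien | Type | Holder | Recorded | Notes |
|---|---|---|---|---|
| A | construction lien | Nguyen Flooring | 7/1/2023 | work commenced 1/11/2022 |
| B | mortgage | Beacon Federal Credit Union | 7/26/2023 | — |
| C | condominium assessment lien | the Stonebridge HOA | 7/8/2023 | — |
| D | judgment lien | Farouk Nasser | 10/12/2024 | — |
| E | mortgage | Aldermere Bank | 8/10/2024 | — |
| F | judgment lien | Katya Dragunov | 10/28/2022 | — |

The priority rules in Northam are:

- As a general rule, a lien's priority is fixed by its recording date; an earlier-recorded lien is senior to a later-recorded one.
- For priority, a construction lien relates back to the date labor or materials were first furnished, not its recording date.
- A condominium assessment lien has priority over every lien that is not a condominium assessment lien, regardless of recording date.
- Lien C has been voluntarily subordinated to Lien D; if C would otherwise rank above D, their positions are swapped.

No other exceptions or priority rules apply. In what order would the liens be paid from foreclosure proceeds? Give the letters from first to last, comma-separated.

D, A, F, B, E, C

Effective dates: A relates back to 1/11/2022 (work commenced).
C is a condominium assessment lien and takes priority over every other lien.
Remaining liens by effective date: A (1/11/2022), F (10/28/2022), B (7/26/2023), E (8/10/2024), D (10/12/2024).
The subordination applies — C was senior to D — so C and D swap.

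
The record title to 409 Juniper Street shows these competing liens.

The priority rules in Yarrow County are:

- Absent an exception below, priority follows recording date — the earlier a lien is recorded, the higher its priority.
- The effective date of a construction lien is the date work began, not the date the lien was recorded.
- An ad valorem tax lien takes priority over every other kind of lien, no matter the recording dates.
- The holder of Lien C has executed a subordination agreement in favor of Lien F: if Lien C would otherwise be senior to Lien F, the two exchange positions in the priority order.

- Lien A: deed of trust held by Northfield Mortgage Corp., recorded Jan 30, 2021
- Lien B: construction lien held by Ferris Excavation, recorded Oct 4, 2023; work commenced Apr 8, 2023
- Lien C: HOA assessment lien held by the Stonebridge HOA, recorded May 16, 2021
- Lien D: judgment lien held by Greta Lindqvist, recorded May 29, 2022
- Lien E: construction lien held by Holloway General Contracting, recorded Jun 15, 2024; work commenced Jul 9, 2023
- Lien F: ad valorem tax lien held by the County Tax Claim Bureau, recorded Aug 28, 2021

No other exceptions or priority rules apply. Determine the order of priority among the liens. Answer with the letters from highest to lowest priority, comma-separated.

First, effective dates: B is treated as recorded Apr 8, 2023, the work-commencement date; E relates back to Jul 9, 2023 (work commenced).
F is an ad valorem tax lien and takes priority over every other lien.
The other liens, earliest effective date first: A (Jan 30, 2021), C (May 16, 2021), D (May 29, 2022), B (Apr 8, 2023), E (Jul 9, 2023).
C already ranks below F; the subordination has no effect.

F, A, C, D, B, E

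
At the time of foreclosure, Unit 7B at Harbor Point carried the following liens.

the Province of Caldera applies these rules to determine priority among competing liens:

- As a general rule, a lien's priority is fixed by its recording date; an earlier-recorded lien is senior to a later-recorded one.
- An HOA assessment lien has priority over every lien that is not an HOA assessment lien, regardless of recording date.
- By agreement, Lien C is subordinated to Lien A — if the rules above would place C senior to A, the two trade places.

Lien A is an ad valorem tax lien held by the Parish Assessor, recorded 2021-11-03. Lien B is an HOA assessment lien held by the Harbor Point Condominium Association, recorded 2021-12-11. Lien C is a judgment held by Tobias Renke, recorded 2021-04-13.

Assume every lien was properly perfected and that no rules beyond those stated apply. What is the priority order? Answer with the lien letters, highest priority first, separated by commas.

B, as an HOA assessment lien, has superpriority and ranks first.
The other liens, earliest effective date first: C (2021-04-13), A (2021-11-03).
C is senior to A before the subordination, so the two trade places.

B, A, C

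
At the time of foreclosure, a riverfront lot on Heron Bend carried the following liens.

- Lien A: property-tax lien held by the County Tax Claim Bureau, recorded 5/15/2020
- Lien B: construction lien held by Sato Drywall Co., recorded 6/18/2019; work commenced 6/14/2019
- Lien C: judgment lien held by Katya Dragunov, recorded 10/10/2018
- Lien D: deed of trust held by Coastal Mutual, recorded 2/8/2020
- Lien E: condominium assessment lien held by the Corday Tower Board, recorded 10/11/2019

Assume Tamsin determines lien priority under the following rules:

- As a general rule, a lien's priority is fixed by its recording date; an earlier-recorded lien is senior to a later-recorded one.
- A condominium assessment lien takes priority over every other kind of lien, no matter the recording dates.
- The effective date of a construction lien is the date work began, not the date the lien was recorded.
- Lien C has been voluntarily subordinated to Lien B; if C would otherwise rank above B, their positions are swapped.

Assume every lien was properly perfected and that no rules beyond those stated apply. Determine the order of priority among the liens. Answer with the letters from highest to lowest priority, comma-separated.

First, effective dates: B is treated as recorded 6/14/2019, the work-commencement date.
As a condominium assessment lien, E is senior to every other lien.
Among the remaining liens, by effective date: C (10/10/2018), B (6/14/2019), D (2/8/2020), A (5/15/2020).
C is senior to B before the subordination, so the two trade places.

E, B, C, D, A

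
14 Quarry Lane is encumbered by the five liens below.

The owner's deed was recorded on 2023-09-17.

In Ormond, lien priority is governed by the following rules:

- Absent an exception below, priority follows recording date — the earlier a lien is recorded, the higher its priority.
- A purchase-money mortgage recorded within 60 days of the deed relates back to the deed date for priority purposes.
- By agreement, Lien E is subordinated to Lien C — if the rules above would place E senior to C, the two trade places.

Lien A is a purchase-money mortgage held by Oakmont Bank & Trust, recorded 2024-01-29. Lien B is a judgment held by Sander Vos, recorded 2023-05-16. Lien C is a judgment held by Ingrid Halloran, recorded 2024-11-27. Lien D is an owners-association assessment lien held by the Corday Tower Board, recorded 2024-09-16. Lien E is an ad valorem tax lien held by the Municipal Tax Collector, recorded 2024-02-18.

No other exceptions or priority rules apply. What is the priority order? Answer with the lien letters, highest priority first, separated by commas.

B, A, C, D, E

Effective dates after the stated exceptions: A was recorded 134 days after the deed, outside the 60-day window, so it keeps its recording date.
Sorted by effective date: B (2023-05-16), A (2024-01-29), E (2024-02-18), D (2024-09-16), C (2024-11-27).
E would otherwise be senior to C, so under the subordination agreement E and C exchange positions.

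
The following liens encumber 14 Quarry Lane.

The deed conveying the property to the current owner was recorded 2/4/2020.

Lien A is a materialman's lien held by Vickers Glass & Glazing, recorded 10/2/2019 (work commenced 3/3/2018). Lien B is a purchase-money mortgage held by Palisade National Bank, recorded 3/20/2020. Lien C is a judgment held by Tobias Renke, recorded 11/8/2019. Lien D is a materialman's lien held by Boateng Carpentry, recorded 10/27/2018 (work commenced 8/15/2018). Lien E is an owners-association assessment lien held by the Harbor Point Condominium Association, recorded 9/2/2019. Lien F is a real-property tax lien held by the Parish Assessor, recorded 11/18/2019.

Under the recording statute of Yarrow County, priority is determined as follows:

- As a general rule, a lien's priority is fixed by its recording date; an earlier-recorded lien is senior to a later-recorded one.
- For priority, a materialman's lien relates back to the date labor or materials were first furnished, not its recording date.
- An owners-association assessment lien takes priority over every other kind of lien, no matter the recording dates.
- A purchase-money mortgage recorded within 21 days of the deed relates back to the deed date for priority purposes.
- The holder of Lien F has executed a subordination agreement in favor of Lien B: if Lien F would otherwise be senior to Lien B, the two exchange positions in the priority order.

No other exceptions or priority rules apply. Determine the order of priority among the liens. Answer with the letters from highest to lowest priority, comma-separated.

E, A, D, C, B, F

First, effective dates: A relates back to 3/3/2018 (work commenced); B missed the 21-day window (45 days after the deed), so its recording date stands; D is treated as recorded 8/15/2018, the work-commencement date.
As an owners-association assessment lien, E is senior to every other lien.
Among the remaining liens, by effective date: A (3/3/2018), D (8/15/2018), C (11/8/2019), F (11/18/2019), B (3/20/2020).
The subordination applies — F was senior to B — so F and B swap.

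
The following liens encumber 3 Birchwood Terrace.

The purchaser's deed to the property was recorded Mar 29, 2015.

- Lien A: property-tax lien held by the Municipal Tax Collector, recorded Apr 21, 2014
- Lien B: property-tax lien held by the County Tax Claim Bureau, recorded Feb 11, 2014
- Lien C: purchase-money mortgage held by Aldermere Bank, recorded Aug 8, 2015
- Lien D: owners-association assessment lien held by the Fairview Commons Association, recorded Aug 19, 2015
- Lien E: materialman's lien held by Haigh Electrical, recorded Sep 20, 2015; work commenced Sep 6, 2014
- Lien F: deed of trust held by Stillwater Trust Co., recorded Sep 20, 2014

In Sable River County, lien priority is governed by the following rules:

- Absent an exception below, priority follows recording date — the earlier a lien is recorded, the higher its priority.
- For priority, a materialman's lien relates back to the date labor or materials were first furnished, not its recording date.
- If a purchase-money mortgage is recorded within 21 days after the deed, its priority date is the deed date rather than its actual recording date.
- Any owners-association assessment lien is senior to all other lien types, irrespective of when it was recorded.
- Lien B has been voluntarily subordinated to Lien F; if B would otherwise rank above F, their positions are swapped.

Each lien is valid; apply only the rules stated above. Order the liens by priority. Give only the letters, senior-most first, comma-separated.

Effective dates after the stated exceptions: C was recorded 132 days after the deed — beyond 21 days — so no relation-back applies; E relates back to Sep 6, 2014 (work commenced).
D is an owners-association assessment lien, so it outranks all other liens regardless of date.
The other liens, earliest effective date first: B (Feb 11, 2014), A (Apr 21, 2014), E (Sep 6, 2014), F (Sep 20, 2014), C (Aug 8, 2015).
B would otherwise be senior to F, so under the subordination agreement B and F exchange positions.

D, F, A, E, B, C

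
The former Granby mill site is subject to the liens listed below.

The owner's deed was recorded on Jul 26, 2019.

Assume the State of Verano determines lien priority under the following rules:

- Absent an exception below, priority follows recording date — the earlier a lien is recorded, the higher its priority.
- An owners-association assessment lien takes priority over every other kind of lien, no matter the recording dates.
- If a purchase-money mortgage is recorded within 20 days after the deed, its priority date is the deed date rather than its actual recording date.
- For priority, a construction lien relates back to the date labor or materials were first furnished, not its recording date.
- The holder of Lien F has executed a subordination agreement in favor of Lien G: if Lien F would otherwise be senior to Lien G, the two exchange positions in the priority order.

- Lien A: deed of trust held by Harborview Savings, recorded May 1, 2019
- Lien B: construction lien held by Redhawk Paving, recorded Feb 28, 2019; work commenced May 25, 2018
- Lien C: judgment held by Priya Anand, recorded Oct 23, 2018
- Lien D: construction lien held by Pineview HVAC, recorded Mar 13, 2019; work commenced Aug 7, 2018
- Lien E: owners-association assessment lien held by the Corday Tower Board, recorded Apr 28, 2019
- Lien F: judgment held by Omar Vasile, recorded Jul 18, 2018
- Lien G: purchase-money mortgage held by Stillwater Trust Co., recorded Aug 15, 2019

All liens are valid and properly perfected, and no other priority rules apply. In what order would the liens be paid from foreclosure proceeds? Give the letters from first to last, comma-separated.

Effective dates after the stated exceptions: B's effective date is May 25, 2018, when work began; D is treated as recorded Aug 7, 2018, the work-commencement date; G was recorded within the 20-day window, so its effective date is the deed date Jul 26, 2019.
As an owners-association assessment lien, E is senior to every other lien.
The other liens, earliest effective date first: B (May 25, 2018), F (Jul 18, 2018), D (Aug 7, 2018), C (Oct 23, 2018), A (May 1, 2019), G (Jul 26, 2019).
The subordination applies — F was senior to G — so F and G swap.

E, B, G, D, C, A, F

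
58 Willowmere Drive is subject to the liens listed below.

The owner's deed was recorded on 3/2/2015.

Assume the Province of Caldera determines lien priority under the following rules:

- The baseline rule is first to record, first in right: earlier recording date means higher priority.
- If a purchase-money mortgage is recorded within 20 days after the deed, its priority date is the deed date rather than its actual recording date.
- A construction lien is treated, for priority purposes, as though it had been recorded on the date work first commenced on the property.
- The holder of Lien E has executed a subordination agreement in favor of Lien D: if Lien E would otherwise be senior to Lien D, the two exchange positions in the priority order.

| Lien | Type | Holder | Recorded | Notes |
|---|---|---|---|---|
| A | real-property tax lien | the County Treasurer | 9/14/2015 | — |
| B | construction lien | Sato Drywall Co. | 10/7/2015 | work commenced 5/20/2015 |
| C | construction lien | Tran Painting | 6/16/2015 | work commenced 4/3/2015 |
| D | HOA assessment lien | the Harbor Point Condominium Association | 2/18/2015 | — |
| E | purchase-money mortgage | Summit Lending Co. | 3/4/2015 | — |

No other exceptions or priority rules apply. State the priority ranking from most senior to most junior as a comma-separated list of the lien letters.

D, E, C, B, A

Effective dates: B is treated as recorded 5/20/2015, the work-commencement date; C relates back to 4/3/2015 (work commenced); E's effective date is the deed date, 3/2/2015.
Ordering by effective date: D (2/18/2015), E (3/2/2015), C (4/3/2015), B (5/20/2015), A (9/14/2015).
Since E is not senior to D, the subordination leaves the order unchanged.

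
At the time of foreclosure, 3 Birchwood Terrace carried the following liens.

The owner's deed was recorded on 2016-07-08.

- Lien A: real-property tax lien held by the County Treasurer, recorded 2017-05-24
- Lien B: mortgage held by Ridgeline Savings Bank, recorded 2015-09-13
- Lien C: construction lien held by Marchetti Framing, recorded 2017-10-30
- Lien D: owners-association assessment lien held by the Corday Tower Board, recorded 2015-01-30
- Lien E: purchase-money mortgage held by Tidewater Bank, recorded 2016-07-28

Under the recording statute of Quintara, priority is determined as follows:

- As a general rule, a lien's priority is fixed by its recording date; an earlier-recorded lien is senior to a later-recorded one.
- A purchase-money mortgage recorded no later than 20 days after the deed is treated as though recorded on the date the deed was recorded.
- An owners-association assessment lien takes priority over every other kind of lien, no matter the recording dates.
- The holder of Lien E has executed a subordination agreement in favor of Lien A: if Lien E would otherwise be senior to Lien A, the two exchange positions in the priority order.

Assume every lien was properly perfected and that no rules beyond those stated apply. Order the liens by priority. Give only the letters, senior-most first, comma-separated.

Effective dates after the stated exceptions: E's effective date is the deed date, 2016-07-08.
D is an owners-association assessment lien, so it outranks all other liens regardless of date.
The other liens, earliest effective date first: B (2015-09-13), E (2016-07-08), A (2017-05-24), C (2017-10-30).
E would otherwise be senior to A, so under the subordination agreement E and A exchange positions.

D, B, A, E, C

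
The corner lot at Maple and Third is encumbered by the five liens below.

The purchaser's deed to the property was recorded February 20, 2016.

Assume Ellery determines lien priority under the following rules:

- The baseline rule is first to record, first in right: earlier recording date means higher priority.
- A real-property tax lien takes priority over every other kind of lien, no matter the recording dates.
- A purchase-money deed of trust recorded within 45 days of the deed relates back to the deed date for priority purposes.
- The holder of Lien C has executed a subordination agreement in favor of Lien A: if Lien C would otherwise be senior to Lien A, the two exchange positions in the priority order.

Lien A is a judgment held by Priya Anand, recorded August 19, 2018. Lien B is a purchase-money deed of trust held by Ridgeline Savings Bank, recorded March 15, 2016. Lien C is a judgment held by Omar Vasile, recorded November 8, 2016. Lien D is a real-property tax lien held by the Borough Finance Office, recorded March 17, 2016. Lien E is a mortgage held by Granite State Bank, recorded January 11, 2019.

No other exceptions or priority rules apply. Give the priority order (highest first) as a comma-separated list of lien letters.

D, B, A, C, E

Effective dates: B relates back to the deed date February 20, 2016.
D, as a real-property tax lien, has superpriority and ranks first.
Ordering the rest by effective date: B (February 20, 2016), C (November 8, 2016), A (August 19, 2018), E (January 11, 2019).
C is senior to A before the subordination, so the two trade places.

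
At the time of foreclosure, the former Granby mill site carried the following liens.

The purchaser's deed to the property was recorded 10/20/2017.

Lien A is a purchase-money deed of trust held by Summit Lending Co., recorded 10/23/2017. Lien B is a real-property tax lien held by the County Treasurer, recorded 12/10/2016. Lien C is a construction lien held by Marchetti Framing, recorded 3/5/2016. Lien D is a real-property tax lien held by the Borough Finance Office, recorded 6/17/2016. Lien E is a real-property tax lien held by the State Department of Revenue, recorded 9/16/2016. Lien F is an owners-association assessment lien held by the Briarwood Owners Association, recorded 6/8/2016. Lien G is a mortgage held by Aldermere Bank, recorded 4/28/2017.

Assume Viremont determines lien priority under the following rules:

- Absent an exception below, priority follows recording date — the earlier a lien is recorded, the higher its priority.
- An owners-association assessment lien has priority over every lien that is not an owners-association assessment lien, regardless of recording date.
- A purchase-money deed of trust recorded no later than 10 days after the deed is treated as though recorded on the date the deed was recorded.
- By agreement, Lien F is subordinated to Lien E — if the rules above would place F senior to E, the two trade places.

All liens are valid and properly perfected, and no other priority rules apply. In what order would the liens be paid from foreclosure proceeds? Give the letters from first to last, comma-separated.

First, effective dates: A was recorded within the 10-day window, so its effective date is the deed date 10/20/2017.
F is an owners-association assessment lien and takes priority over every other lien.
Ordering the rest by effective date: C (3/5/2016), D (6/17/2016), E (9/16/2016), B (12/10/2016), G (4/28/2017), A (10/20/2017).
Because F would otherwise rank above E, the subordination swaps them.

E, C, D, F, B, G, A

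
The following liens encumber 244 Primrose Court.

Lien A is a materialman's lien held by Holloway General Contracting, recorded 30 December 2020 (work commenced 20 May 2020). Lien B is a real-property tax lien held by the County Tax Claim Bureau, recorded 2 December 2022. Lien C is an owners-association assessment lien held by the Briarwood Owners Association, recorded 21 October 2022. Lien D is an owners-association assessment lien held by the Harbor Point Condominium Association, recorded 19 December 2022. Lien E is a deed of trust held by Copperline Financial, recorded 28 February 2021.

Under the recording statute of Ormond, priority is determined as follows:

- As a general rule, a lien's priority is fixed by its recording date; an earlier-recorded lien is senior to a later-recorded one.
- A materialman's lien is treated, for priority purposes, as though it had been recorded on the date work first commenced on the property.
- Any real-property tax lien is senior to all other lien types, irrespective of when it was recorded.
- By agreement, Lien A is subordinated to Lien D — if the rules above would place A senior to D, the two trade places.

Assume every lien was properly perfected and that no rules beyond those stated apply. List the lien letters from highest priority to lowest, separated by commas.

Effective dates after the stated exceptions: A relates back to 20 May 2020 (work commenced).
B is a real-property tax lien and takes priority over every other lien.
Among the remaining liens, by effective date: A (20 May 2020), E (28 February 2021), C (21 October 2022), D (19 December 2022).
The subordination applies — A was senior to D — so A and D swap.

B, D, E, C, A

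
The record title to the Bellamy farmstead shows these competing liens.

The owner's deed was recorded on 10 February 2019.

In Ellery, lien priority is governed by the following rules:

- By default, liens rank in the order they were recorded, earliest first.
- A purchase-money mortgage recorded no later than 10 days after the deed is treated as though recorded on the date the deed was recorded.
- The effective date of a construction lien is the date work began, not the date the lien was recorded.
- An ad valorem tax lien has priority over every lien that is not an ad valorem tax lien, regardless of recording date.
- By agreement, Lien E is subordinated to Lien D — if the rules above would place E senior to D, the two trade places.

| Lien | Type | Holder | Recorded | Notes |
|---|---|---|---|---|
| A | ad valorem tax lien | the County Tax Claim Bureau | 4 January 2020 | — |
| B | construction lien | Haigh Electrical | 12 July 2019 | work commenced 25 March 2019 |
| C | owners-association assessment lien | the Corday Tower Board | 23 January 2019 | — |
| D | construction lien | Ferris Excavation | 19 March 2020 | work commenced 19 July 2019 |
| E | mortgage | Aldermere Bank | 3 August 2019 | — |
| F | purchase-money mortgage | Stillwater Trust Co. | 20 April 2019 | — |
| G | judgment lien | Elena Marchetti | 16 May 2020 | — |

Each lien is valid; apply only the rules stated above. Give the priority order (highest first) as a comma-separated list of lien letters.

First, effective dates: B relates back to 25 March 2019 (work commenced); D's effective date is 19 July 2019, when work began; F was recorded 69 days after the deed — beyond 10 days — so no relation-back applies.
As an ad valorem tax lien, A is senior to every other lien.
Ordering the rest by effective date: C (23 January 2019), B (25 March 2019), F (20 April 2019), D (19 July 2019), E (3 August 2019), G (16 May 2020).
Since E is not senior to D, the subordination leaves the order unchanged.

A, C, B, F, D, E, G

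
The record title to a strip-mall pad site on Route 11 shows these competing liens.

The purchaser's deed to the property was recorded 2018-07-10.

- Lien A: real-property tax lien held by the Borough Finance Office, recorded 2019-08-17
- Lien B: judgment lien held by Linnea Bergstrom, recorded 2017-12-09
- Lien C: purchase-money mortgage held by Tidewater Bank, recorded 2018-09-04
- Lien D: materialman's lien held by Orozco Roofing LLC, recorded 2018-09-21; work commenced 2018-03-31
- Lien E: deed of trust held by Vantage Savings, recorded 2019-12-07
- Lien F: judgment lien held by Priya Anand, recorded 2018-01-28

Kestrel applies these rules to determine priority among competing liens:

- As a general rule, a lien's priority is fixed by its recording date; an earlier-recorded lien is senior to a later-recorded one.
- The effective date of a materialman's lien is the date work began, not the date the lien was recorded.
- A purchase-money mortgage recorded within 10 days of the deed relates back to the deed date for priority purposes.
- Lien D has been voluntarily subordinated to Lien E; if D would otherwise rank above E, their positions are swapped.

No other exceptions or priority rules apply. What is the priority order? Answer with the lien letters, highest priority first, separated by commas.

B, F, E, C, A, D

First, effective dates: C missed the 10-day window (56 days after the deed), so its recording date stands; D relates back to 2018-03-31 (work commenced).
Ordering by effective date: B (2017-12-09), F (2018-01-28), D (2018-03-31), C (2018-09-04), A (2019-08-17), E (2019-12-07).
D would otherwise be senior to E, so under the subordination agreement D and E exchange positions.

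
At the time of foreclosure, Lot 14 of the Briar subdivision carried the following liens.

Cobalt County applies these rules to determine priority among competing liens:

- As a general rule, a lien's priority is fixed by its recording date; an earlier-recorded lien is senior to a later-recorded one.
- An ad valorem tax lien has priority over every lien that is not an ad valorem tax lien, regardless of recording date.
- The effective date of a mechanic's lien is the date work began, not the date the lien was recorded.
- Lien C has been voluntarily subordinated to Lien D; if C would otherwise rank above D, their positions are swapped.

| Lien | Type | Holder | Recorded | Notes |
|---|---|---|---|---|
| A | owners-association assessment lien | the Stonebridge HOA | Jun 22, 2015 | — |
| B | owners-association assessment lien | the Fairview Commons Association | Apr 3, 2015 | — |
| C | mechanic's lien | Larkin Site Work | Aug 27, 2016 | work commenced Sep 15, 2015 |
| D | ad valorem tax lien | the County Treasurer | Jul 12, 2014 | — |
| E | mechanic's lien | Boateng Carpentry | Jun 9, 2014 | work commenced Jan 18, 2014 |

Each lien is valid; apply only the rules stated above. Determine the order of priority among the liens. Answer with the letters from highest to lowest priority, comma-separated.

D, E, B, A, C

First, effective dates: C is treated as recorded Sep 15, 2015, the work-commencement date; E is treated as recorded Jan 18, 2014, the work-commencement date.
D is an ad valorem tax lien, so it outranks all other liens regardless of date.
Among the remaining liens, by effective date: E (Jan 18, 2014), B (Apr 3, 2015), A (Jun 22, 2015), C (Sep 15, 2015).
C already ranks below D; the subordination has no effect.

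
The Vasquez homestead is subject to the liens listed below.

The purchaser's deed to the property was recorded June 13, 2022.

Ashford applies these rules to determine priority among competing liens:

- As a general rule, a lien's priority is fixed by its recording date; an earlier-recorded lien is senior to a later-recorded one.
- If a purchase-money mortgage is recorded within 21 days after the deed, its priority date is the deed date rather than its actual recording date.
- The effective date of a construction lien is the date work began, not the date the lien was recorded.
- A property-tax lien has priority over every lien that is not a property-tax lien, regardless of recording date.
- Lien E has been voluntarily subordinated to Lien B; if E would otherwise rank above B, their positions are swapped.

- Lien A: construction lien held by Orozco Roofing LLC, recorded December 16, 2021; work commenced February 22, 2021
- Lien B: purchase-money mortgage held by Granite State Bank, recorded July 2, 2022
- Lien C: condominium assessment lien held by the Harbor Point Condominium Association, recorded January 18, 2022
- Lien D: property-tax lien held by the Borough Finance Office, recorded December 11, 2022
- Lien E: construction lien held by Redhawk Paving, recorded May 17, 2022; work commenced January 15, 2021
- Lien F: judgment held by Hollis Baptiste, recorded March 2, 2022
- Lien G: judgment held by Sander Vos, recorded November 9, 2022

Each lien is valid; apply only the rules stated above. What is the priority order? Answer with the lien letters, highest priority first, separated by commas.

D, B, A, C, F, E, G

Adjusting effective dates: A relates back to February 22, 2021 (work commenced); B was recorded within the 21-day window, so its effective date is the deed date June 13, 2022; E relates back to January 15, 2021 (work commenced).
D is a property-tax lien and takes priority over every other lien.
The other liens, earliest effective date first: E (January 15, 2021), A (February 22, 2021), C (January 18, 2022), F (March 2, 2022), B (June 13, 2022), G (November 9, 2022).
E would otherwise be senior to B, so under the subordination agreement E and B exchange positions.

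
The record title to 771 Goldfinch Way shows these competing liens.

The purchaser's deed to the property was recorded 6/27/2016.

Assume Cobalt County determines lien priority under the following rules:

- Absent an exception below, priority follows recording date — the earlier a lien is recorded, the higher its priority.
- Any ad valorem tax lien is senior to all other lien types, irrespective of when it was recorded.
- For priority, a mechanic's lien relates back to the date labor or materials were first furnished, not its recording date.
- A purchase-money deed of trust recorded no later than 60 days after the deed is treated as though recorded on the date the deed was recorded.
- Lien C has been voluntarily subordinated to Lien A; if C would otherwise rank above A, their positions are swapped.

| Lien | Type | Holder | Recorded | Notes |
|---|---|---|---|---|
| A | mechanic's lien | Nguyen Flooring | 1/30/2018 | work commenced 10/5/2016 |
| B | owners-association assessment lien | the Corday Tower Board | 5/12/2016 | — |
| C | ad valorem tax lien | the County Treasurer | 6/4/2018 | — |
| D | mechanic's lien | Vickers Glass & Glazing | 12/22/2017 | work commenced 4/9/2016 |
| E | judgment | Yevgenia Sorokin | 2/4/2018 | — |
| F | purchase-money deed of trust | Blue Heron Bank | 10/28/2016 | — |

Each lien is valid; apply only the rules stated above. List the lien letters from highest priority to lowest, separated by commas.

Effective dates after the stated exceptions: A relates back to 10/5/2016 (work commenced); D is treated as recorded 4/9/2016, the work-commencement date; F missed the 60-day window (123 days after the deed), so its recording date stands.
C is an ad valorem tax lien and takes priority over every other lien.
Remaining liens by effective date: D (4/9/2016), B (5/12/2016), A (10/5/2016), F (10/28/2016), E (2/4/2018).
C is senior to A before the subordination, so the two trade places.

A, D, B, C, F, E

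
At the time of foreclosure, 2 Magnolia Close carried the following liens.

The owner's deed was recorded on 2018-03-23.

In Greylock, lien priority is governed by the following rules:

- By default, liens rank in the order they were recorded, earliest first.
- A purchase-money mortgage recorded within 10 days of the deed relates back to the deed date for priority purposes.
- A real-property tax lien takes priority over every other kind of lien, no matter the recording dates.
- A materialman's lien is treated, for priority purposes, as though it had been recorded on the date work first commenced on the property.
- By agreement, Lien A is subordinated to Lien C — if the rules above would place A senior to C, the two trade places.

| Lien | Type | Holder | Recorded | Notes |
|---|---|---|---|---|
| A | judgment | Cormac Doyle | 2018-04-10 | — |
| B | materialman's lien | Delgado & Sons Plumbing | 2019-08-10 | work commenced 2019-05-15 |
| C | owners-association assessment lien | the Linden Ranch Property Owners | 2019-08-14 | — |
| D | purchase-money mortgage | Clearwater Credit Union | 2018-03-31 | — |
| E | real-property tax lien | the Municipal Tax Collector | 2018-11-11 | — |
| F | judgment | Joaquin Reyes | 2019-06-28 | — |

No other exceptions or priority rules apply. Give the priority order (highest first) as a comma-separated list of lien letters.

E, D, C, B, F, A

Effective dates after the stated exceptions: B is treated as recorded 2019-05-15, the work-commencement date; D relates back to the deed date 2018-03-23.
E is a real-property tax lien and takes priority over every other lien.
Remaining liens by effective date: D (2018-03-23), A (2018-04-10), B (2019-05-15), F (2019-06-28), C (2019-08-14).
A is senior to C before the subordination, so the two trade places.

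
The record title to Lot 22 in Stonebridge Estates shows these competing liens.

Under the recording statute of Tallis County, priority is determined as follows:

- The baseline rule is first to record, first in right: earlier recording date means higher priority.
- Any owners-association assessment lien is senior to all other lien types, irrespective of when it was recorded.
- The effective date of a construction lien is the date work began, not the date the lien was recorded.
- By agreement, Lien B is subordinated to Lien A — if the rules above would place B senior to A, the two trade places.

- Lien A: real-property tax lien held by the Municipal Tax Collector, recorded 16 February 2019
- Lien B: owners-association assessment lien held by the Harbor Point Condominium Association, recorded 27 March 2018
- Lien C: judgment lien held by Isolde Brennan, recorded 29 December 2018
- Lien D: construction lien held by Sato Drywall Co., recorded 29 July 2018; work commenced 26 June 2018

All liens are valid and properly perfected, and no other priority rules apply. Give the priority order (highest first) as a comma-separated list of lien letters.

Adjusting effective dates: D is treated as recorded 26 June 2018, the work-commencement date.
As an owners-association assessment lien, B is senior to every other lien.
Ordering the rest by effective date: D (26 June 2018), C (29 December 2018), A (16 February 2019).
Because B would otherwise rank above A, the subordination swaps them.

A, D, C, B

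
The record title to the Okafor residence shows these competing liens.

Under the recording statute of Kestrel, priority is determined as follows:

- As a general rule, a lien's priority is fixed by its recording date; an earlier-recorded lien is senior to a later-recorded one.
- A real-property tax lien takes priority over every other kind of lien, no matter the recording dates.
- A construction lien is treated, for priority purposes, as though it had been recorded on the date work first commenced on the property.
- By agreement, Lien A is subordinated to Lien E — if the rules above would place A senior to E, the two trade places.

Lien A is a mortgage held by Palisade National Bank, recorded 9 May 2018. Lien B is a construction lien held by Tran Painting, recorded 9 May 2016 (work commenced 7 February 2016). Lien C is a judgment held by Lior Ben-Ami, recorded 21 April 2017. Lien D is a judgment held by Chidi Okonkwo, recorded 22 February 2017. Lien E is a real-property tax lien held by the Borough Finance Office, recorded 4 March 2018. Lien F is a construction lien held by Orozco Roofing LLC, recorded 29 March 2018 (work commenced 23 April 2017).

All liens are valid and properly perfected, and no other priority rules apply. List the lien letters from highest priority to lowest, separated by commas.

E, B, D, C, F, A

First, effective dates: B relates back to 7 February 2016 (work commenced); F is treated as recorded 23 April 2017, the work-commencement date.
E, as a real-property tax lien, has superpriority and ranks first.
Remaining liens by effective date: B (7 February 2016), D (22 February 2017), C (21 April 2017), F (23 April 2017), A (9 May 2018).
Since A is not senior to E, the subordination leaves the order unchanged.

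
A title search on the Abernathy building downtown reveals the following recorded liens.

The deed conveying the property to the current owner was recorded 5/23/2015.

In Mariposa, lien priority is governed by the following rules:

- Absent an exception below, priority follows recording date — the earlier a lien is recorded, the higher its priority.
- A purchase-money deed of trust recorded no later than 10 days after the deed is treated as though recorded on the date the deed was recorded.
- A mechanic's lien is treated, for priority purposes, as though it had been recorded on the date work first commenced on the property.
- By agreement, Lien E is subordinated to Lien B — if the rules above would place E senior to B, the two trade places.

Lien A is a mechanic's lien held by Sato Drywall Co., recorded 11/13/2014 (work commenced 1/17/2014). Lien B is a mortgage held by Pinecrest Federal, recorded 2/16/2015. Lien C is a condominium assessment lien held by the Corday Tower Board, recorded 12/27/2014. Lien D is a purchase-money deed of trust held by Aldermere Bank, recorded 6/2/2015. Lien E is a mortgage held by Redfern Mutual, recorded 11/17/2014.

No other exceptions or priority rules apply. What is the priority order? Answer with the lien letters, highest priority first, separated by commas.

A, B, C, E, D

Effective dates after the stated exceptions: A is treated as recorded 1/17/2014, the work-commencement date; D's effective date is the deed date, 5/23/2015.
By effective date, earliest first: A (1/17/2014), E (11/17/2014), C (12/27/2014), B (2/16/2015), D (5/23/2015).
E would otherwise be senior to B, so under the subordination agreement E and B exchange positions.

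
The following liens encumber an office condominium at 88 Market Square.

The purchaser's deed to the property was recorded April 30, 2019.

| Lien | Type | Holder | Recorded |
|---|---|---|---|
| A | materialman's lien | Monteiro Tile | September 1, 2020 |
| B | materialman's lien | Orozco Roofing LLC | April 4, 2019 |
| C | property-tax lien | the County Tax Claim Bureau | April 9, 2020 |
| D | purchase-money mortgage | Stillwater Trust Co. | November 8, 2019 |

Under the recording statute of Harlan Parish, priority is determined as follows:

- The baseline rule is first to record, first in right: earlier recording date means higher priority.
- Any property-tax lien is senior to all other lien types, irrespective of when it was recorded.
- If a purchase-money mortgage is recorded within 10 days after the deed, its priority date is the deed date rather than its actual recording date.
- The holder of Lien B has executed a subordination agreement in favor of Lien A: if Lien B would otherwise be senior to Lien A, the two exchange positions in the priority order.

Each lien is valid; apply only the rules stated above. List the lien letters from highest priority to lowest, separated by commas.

C, A, D, B

Adjusting effective dates: D was recorded 192 days after the deed, outside the 10-day window, so it keeps its recording date.
As a property-tax lien, C is senior to every other lien.
Among the remaining liens, by effective date: B (April 4, 2019), D (November 8, 2019), A (September 1, 2020).
Because B would otherwise rank above A, the subordination swaps them.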